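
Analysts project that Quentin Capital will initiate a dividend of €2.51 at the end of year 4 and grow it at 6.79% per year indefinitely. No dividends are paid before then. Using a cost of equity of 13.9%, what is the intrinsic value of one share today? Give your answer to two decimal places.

€23.89

Deferred-dividend DDM. At t=3 the remaining stream is a growing perpetuity with first payment D_4 = 2.51.
V_3 = D_4/(r−g) = 2.51/(0.139−0.0679) = 35.3024
P₀ = V_3/(1+r)^3 = 35.3024/(1+0.139)^3 = 23.8909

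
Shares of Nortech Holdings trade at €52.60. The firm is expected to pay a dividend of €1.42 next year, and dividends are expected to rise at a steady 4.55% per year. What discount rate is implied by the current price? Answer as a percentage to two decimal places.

7.25%

Rearranging the constant-growth DDM: r = D₁/P₀ + g.
r = 1.4200 / 52.60 + 0.0455 = 0.02700 + 0.0455 = 0.07250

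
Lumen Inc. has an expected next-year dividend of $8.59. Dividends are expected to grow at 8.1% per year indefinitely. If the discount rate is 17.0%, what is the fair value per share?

$96.52

Gordon growth model: P₀ = D₁/(r − g), with D₁ = 8.59 given directly.
P₀ = 8.5900 / (0.17 − 0.081) = 8.5900 / 0.089 = 96.5169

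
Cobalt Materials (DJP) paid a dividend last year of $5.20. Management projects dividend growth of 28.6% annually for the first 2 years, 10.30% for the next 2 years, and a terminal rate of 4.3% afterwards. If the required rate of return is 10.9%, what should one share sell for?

$136.20

Three-stage DDM. Project D₁…D_4; terminal Gordon value at t=4 with g = 0.043; discount at r = 0.109.
D_1 = 6.6872
D_2 = 8.5997
D_3 = 9.4855
D_4 = 10.4625
TV_4 = 10.9124/(0.109−0.043) = 165.3395
P₀ = Σ Dₜ/(1+r)ᵗ + TV_4/(1+r)^4 = 136.2013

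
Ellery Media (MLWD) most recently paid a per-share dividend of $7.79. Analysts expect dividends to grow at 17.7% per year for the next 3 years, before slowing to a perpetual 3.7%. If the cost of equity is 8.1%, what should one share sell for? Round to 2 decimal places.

$264.75

Two-stage DDM. Project D₁…D_3 at 0.177, terminal growth 0.037, discount at r = 0.081.
D_1 = 9.1688
D_2 = 10.7917
D_3 = 12.7018
Terminal value at t=3: TV = D_4/(r−g) = 13.1718/(0.081−0.037) = 299.3594
P₀ = 9.1688/(1+0.081)^1 + 10.7917/(1+0.081)^2 + 12.7018/(1+0.081)^3 + 299.3594/(1+0.081)^3 = 264.7543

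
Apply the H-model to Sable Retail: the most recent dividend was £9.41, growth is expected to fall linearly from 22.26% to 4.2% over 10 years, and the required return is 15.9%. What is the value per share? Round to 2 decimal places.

H-model: P₀ = D₀[(1+g_L) + H(g_S−g_L)]/(r−g_L), with H = 10/2 = 5.
P₀ = 9.41 × [(1+0.042) + 5×(0.2226−0.042)] / (0.159−0.042)
   = 9.41 × 1.9450 / 0.117 = 156.4312

£156.43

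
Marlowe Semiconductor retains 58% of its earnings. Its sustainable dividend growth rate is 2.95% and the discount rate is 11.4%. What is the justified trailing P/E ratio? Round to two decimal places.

5.12

Payout ratio b = 1 − 0.58 = 0.42.
Justified trailing P/E = b(1+g)/(r−g) = 0.42×(1+0.0295)/(0.114−0.0295) = 5.1170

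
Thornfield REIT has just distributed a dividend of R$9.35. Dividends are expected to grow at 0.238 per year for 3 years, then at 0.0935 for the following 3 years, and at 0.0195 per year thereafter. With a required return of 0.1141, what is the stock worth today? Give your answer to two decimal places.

R$202.58

Three-stage DDM. Project D₁…D_6; terminal Gordon value at t=6 with g = 0.0195; discount at r = 0.1141.
D_1 = 11.5753
D_2 = 14.3302
D_3 = 17.7408
D_4 = 19.3996
D_5 = 21.2134
D_6 = 23.1969
TV_6 = 23.6492/(0.1141−0.0195) = 249.9919
P₀ = Σ Dₜ/(1+r)ᵗ + TV_6/(1+r)^6 = 202.5780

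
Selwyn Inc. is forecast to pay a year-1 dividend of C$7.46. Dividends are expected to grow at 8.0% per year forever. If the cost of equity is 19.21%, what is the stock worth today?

C$66.55

Gordon growth model: P₀ = D₁/(r − g), with D₁ = 7.46 given directly.
P₀ = 7.4600 / (0.1921 − 0.08) = 7.4600 / 0.1121 = 66.5477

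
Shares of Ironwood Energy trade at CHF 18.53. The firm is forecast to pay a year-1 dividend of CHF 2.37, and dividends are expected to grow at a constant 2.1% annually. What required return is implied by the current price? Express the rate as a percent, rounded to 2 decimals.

Rearranging the constant-growth DDM: r = D₁/P₀ + g.
r = 2.3700 / 18.53 + 0.021 = 0.12790 + 0.021 = 0.14890

14.89%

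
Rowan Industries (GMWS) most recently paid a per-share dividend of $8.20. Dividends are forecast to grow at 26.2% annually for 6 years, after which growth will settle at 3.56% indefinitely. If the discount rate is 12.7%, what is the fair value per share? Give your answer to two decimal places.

$257.65

Two-stage DDM. Project D₁…D_6 at 0.262, terminal growth 0.0356, discount at r = 0.127.
D_1 = 10.3484
D_2 = 13.0597
D_3 = 16.4813
D_4 = 20.7994
D_5 = 26.2489
D_6 = 33.1261
Terminal value at t=6: TV = D_7/(r−g) = 34.3054/(0.127−0.0356) = 375.3322
P₀ = 10.3484/(1+0.127)^1 + 13.0597/(1+0.127)^2 + 16.4813/(1+0.127)^3 + 20.7994/(1+0.127)^4 + 26.2489/(1+0.127)^5 + 33.1261/(1+0.127)^6 + 375.3322/(1+0.127)^6 = 257.6533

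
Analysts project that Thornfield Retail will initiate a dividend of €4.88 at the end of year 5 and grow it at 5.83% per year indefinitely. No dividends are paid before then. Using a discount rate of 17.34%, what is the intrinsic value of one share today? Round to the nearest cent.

Deferred-dividend DDM. At t=4 the remaining stream is a growing perpetuity with first payment D_5 = 4.88.
V_4 = D_5/(r−g) = 4.88/(0.1734−0.0583) = 42.3979
P₀ = V_4/(1+r)^4 = 42.3979/(1+0.1734)^4 = 22.3645

€22.36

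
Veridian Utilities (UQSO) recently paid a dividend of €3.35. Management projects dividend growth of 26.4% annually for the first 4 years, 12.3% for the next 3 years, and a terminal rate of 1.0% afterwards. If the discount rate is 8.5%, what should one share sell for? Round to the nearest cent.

Three-stage DDM. Project D₁…D_7; terminal Gordon value at t=7 with g = 0.01; discount at r = 0.085.
D_1 = 4.2344
D_2 = 5.3523
D_3 = 6.7653
D_4 = 8.5513
D_5 = 9.6031
D_6 = 10.7843
D_7 = 12.1108
TV_7 = 12.2319/(0.085−0.01) = 163.0919
P₀ = Σ Dₜ/(1+r)ᵗ + TV_7/(1+r)^7 = 131.8895

€131.89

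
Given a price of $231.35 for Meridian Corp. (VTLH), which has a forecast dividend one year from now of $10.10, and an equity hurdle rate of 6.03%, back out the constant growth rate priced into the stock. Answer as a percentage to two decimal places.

1.66%

From P₀ = D₁/(r − g), the implied growth is g = r − D₁/P₀.
g = 0.0603 − 10.10/231.35 = 0.0603 − 0.04366 = 0.01664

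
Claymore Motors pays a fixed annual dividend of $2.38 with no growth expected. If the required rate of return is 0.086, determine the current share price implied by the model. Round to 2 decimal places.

$27.67

Zero-growth DDM (perpetuity): P₀ = D/r = 2.38 / 0.086 = 27.6744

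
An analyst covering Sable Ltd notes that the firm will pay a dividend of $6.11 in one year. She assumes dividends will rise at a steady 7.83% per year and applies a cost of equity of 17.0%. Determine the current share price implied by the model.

Gordon growth model: P₀ = D₁/(r − g), with D₁ = 6.11 given directly.
P₀ = 6.1100 / (0.17 − 0.0783) = 6.1100 / 0.0917 = 66.6303

$66.63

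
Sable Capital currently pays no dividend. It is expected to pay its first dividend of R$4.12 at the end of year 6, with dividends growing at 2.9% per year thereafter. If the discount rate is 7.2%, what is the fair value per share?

Deferred-dividend DDM. At t=5 the remaining stream is a growing perpetuity with first payment D_6 = 4.12.
V_5 = D_6/(r−g) = 4.12/(0.072−0.029) = 95.8140
P₀ = V_5/(1+r)^5 = 95.8140/(1+0.072)^5 = 67.6791

R$67.68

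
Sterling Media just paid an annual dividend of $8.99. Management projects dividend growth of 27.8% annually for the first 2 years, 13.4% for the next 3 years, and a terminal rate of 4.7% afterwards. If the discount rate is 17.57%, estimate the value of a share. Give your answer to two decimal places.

Three-stage DDM. Project D₁…D_5; terminal Gordon value at t=5 with g = 0.047; discount at r = 0.1757.
D_1 = 11.4892
D_2 = 14.6832
D_3 = 16.6508
D_4 = 18.8820
D_5 = 21.4122
TV_5 = 22.4185/(0.1757−0.047) = 174.1922
P₀ = Σ Dₜ/(1+r)ᵗ + TV_5/(1+r)^5 = 127.5984

$127.60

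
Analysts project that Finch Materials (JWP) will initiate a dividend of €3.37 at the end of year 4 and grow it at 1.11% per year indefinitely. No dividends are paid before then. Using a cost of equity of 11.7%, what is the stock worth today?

Deferred-dividend DDM. At t=3 the remaining stream is a growing perpetuity with first payment D_4 = 3.37.
V_3 = D_4/(r−g) = 3.37/(0.117−0.0111) = 31.8225
P₀ = V_3/(1+r)^3 = 31.8225/(1+0.117)^3 = 22.8336

€22.83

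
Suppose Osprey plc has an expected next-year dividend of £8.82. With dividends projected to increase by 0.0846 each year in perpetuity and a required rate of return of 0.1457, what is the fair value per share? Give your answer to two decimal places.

Gordon growth model: P₀ = D₁/(r − g), with D₁ = 8.82 given directly.
P₀ = 8.8200 / (0.1457 − 0.0846) = 8.8200 / 0.0611 = 144.3535

£144.35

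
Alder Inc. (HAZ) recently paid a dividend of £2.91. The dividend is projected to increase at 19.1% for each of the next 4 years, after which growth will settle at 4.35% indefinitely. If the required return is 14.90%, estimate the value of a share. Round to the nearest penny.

£45.97

Two-stage DDM. Project D₁…D_4 at 0.191, terminal growth 0.0435, discount at r = 0.149.
D_1 = 3.4658
D_2 = 4.1278
D_3 = 4.9162
D_4 = 5.8552
Terminal value at t=4: TV = D_5/(r−g) = 6.1099/(0.149−0.0435) = 57.9135
P₀ = 3.4658/(1+0.149)^1 + 4.1278/(1+0.149)^2 + 4.9162/(1+0.149)^3 + 5.8552/(1+0.149)^4 + 57.9135/(1+0.149)^4 = 45.9710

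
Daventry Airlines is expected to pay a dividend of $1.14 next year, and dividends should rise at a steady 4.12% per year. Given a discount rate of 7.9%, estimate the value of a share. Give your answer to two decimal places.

$30.16

Gordon growth model: P₀ = D₁/(r − g), with D₁ = 1.14 given directly.
P₀ = 1.1400 / (0.079 − 0.0412) = 1.1400 / 0.0378 = 30.1587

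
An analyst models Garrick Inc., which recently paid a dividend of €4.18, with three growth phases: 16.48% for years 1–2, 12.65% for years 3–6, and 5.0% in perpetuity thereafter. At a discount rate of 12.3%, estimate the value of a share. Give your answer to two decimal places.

€92.45

Three-stage DDM. Project D₁…D_6; terminal Gordon value at t=6 with g = 0.05; discount at r = 0.123.
D_1 = 4.8689
D_2 = 5.6713
D_3 = 6.3887
D_4 = 7.1968
D_5 = 8.1072
D_6 = 9.1328
TV_6 = 9.5894/(0.123−0.05) = 131.3621
P₀ = Σ Dₜ/(1+r)ᵗ + TV_6/(1+r)^6 = 92.4535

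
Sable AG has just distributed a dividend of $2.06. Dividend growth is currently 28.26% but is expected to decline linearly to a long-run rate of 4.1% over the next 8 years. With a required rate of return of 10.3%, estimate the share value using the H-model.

$66.70

H-model: P₀ = D₀[(1+g_L) + H(g_S−g_L)]/(r−g_L), with H = 8/2 = 4.
P₀ = 2.06 × [(1+0.041) + 4×(0.2826−0.041)] / (0.103−0.041)
   = 2.06 × 2.0074 / 0.062 = 66.6975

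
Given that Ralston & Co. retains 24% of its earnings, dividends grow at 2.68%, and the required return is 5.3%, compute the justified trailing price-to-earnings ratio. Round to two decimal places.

29.79

Payout ratio b = 1 − 0.24 = 0.76.
Justified trailing P/E = b(1+g)/(r−g) = 0.76×(1+0.0268)/(0.053−0.0268) = 29.7850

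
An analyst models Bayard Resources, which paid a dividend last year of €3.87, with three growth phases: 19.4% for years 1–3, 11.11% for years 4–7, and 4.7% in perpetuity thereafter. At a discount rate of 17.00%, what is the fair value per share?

Three-stage DDM. Project D₁…D_7; terminal Gordon value at t=7 with g = 0.047; discount at r = 0.17.
D_1 = 4.6208
D_2 = 5.5172
D_3 = 6.5876
D_4 = 7.3194
D_5 = 8.1326
D_6 = 9.0361
D_7 = 10.0401
TV_7 = 10.5119/(0.17−0.047) = 85.4630
P₀ = Σ Dₜ/(1+r)ᵗ + TV_7/(1+r)^7 = 55.0521

€55.05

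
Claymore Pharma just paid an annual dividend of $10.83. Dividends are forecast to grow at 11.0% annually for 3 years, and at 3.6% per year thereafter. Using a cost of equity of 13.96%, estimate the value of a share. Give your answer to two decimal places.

Two-stage DDM. Project D₁…D_3 at 0.11, terminal growth 0.036, discount at r = 0.1396.
D_1 = 12.0213
D_2 = 13.3436
D_3 = 14.8114
Terminal value at t=3: TV = D_4/(r−g) = 15.3447/(0.1396−0.036) = 148.1144
P₀ = 12.0213/(1+0.1396)^1 + 13.3436/(1+0.1396)^2 + 14.8114/(1+0.1396)^3 + 148.1144/(1+0.1396)^3 = 130.9096

$130.91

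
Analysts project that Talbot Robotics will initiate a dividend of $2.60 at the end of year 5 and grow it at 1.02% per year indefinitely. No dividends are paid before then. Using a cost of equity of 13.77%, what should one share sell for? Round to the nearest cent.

Deferred-dividend DDM. At t=4 the remaining stream is a growing perpetuity with first payment D_5 = 2.60.
V_4 = D_5/(r−g) = 2.60/(0.1377−0.0102) = 20.3922
P₀ = V_4/(1+r)^4 = 20.3922/(1+0.1377)^4 = 12.1717

$12.17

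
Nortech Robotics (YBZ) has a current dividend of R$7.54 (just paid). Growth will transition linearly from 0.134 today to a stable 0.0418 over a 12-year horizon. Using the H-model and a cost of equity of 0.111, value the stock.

R$173.79

H-model: P₀ = D₀[(1+g_L) + H(g_S−g_L)]/(r−g_L), with H = 12/2 = 6.
P₀ = 7.54 × [(1+0.0418) + 6×(0.134−0.0418)] / (0.111−0.0418)
   = 7.54 × 1.5950 / 0.0692 = 173.7905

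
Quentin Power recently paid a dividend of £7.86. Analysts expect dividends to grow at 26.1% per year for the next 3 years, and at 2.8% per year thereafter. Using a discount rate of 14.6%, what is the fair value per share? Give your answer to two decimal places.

£119.86

Two-stage DDM. Project D₁…D_3 at 0.261, terminal growth 0.028, discount at r = 0.146.
D_1 = 9.9115
D_2 = 12.4984
D_3 = 15.7604
Terminal value at t=3: TV = D_4/(r−g) = 16.2017/(0.146−0.028) = 137.3026
P₀ = 9.9115/(1+0.146)^1 + 12.4984/(1+0.146)^2 + 15.7604/(1+0.146)^3 + 137.3026/(1+0.146)^3 = 119.8644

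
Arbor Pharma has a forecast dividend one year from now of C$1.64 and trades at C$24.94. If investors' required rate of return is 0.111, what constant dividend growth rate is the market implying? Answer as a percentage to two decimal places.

From P₀ = D₁/(r − g), the implied growth is g = r − D₁/P₀.
g = 0.111 − 1.64/24.94 = 0.111 − 0.06576 = 0.04524

4.52%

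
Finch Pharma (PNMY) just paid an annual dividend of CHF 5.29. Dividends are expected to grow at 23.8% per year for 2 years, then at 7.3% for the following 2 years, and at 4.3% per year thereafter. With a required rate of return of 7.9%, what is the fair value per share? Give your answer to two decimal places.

CHF 226.37

Three-stage DDM. Project D₁…D_4; terminal Gordon value at t=4 with g = 0.043; discount at r = 0.079.
D_1 = 6.5490
D_2 = 8.1077
D_3 = 8.6995
D_4 = 9.3346
TV_4 = 9.7360/(0.079−0.043) = 270.4445
P₀ = Σ Dₜ/(1+r)ᵗ + TV_4/(1+r)^4 = 226.3681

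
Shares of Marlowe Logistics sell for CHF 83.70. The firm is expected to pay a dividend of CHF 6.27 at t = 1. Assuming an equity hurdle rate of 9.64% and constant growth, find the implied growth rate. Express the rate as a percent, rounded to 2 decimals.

2.15%

From P₀ = D₁/(r − g), the implied growth is g = r − D₁/P₀.
g = 0.0964 − 6.27/83.70 = 0.0964 − 0.07491 = 0.02149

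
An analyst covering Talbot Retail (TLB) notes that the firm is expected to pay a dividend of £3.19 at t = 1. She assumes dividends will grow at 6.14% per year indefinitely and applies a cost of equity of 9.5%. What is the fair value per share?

£94.94

Gordon growth model: P₀ = D₁/(r − g), with D₁ = 3.19 given directly.
P₀ = 3.1900 / (0.095 − 0.0614) = 3.1900 / 0.0336 = 94.9405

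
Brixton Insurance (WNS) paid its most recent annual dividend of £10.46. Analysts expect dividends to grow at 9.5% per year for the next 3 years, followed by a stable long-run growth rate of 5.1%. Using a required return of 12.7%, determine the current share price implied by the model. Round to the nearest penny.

£162.31

Two-stage DDM. Project D₁…D_3 at 0.095, terminal growth 0.051, discount at r = 0.127.
D_1 = 11.4537
D_2 = 12.5418
D_3 = 13.7333
Terminal value at t=3: TV = D_4/(r−g) = 14.4337/(0.127−0.051) = 189.9167
P₀ = 11.4537/(1+0.127)^1 + 12.5418/(1+0.127)^2 + 13.7333/(1+0.127)^3 + 189.9167/(1+0.127)^3 = 162.3072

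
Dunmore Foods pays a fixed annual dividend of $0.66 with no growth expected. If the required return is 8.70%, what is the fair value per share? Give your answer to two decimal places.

$7.59

Zero-growth DDM (perpetuity): P₀ = D/r = 0.66 / 0.087 = 7.5862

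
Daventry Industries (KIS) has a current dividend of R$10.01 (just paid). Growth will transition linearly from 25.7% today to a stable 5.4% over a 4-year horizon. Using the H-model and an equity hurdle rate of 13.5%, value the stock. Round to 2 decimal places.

R$180.43

H-model: P₀ = D₀[(1+g_L) + H(g_S−g_L)]/(r−g_L), with H = 4/2 = 2.
P₀ = 10.01 × [(1+0.054) + 2×(0.257−0.054)] / (0.135−0.054)
   = 10.01 × 1.4600 / 0.081 = 180.4272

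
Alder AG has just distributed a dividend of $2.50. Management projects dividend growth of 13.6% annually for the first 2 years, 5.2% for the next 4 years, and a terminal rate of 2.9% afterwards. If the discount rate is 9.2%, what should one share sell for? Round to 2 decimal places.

$53.24

Three-stage DDM. Project D₁…D_6; terminal Gordon value at t=6 with g = 0.029; discount at r = 0.092.
D_1 = 2.8400
D_2 = 3.2262
D_3 = 3.3940
D_4 = 3.5705
D_5 = 3.7562
D_6 = 3.9515
TV_6 = 4.0661/(0.092−0.029) = 64.5408
P₀ = Σ Dₜ/(1+r)ᵗ + TV_6/(1+r)^6 = 53.2356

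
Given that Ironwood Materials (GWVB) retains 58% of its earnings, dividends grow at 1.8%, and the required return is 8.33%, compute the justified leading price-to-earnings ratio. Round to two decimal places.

Payout ratio b = 1 − 0.58 = 0.42.
Justified leading P/E = b/(r−g) = 0.42/(0.0833−0.018) = 6.4319

6.43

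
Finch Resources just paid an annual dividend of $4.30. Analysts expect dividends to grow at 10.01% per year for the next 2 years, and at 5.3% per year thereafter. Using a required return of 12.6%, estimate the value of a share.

$67.51

Two-stage DDM. Project D₁…D_2 at 0.1001, terminal growth 0.053, discount at r = 0.126.
D_1 = 4.7304
D_2 = 5.2039
Terminal value at t=2: TV = D_3/(r−g) = 5.4798/(0.126−0.053) = 75.0651
P₀ = 4.7304/(1+0.126)^1 + 5.2039/(1+0.126)^2 + 75.0651/(1+0.126)^2 = 67.5110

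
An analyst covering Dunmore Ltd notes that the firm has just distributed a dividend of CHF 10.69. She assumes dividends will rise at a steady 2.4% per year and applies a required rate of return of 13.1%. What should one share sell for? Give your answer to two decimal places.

Gordon growth model: P₀ = D₁/(r − g). D₁ = 10.69 × (1 + 0.024) = 10.9466.
P₀ = 10.9466 / (0.131 − 0.024) = 10.9466 / 0.107 = 102.3043

CHF 102.30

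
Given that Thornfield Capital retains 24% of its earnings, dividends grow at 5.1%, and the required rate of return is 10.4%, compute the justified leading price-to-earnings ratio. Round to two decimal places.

Payout ratio b = 1 − 0.24 = 0.76.
Justified leading P/E = b/(r−g) = 0.76/(0.104−0.051) = 14.3396

14.34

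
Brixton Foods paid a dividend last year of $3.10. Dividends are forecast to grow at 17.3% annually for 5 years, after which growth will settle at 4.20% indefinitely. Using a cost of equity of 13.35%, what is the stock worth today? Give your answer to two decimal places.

Two-stage DDM. Project D₁…D_5 at 0.173, terminal growth 0.042, discount at r = 0.1335.
D_1 = 3.6363
D_2 = 4.2654
D_3 = 5.0033
D_4 = 5.8689
D_5 = 6.8842
Terminal value at t=5: TV = D_6/(r−g) = 7.1733/(0.1335−0.042) = 78.3968
P₀ = 3.6363/(1+0.1335)^1 + 4.2654/(1+0.1335)^2 + 5.0033/(1+0.1335)^3 + 5.8689/(1+0.1335)^4 + 6.8842/(1+0.1335)^5 + 78.3968/(1+0.1335)^5 = 59.0955

$59.10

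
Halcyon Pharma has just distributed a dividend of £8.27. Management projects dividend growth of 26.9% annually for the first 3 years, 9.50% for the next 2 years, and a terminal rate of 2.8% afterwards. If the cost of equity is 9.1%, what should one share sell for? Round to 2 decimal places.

£273.91

Three-stage DDM. Project D₁…D_5; terminal Gordon value at t=5 with g = 0.028; discount at r = 0.091.
D_1 = 10.4946
D_2 = 13.3177
D_3 = 16.9001
D_4 = 18.5057
D_5 = 20.2637
TV_5 = 20.8311/(0.091−0.028) = 330.6520
P₀ = Σ Dₜ/(1+r)ᵗ + TV_5/(1+r)^5 = 273.9118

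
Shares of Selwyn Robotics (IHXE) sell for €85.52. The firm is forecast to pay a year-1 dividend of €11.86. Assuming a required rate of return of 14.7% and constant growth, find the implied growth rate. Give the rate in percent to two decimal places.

From P₀ = D₁/(r − g), the implied growth is g = r − D₁/P₀.
g = 0.147 − 11.86/85.52 = 0.147 − 0.13868 = 0.00832

0.83%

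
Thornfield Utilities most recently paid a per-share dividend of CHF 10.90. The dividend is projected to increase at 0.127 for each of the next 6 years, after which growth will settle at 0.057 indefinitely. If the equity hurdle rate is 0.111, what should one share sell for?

CHF 301.25

Two-stage DDM. Project D₁…D_6 at 0.127, terminal growth 0.057, discount at r = 0.111.
D_1 = 12.2843
D_2 = 13.8444
D_3 = 15.6026
D_4 = 17.5842
D_5 = 19.8174
D_6 = 22.3342
Terminal value at t=6: TV = D_7/(r−g) = 23.6072/(0.111−0.057) = 437.1709
P₀ = 12.2843/(1+0.111)^1 + 13.8444/(1+0.111)^2 + 15.6026/(1+0.111)^3 + 17.5842/(1+0.111)^4 + 19.8174/(1+0.111)^5 + 22.3342/(1+0.111)^6 + 437.1709/(1+0.111)^6 = 301.2467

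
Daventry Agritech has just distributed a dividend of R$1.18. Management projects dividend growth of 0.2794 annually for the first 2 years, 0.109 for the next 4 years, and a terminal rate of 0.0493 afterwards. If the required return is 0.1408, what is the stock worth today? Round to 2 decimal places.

R$23.54

Three-stage DDM. Project D₁…D_6; terminal Gordon value at t=6 with g = 0.0493; discount at r = 0.1408.
D_1 = 1.5097
D_2 = 1.9315
D_3 = 2.1420
D_4 = 2.3755
D_5 = 2.6344
D_6 = 2.9216
TV_6 = 3.0656/(0.1408−0.0493) = 33.5042
P₀ = Σ Dₜ/(1+r)ᵗ + TV_6/(1+r)^6 = 23.5417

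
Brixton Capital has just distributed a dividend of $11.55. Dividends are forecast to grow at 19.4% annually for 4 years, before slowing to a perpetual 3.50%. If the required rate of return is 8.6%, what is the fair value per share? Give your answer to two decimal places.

Two-stage DDM. Project D₁…D_4 at 0.194, terminal growth 0.035, discount at r = 0.086.
D_1 = 13.7907
D_2 = 16.4661
D_3 = 19.6605
D_4 = 23.4747
Terminal value at t=4: TV = D_5/(r−g) = 24.2963/(0.086−0.035) = 476.3975
P₀ = 13.7907/(1+0.086)^1 + 16.4661/(1+0.086)^2 + 19.6605/(1+0.086)^3 + 23.4747/(1+0.086)^4 + 476.3975/(1+0.086)^4 = 401.3782

$401.38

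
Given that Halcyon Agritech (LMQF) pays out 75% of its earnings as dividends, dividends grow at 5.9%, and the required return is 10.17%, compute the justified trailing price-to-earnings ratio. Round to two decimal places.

18.60

Justified trailing P/E = b(1+g)/(r−g) = 0.75×(1+0.059)/(0.1017−0.059) = 18.6007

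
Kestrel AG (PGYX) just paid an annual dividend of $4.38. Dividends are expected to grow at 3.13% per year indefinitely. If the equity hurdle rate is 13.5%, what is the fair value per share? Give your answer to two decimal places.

Gordon growth model: P₀ = D₁/(r − g). D₁ = 4.38 × (1 + 0.0313) = 4.5171.
P₀ = 4.5171 / (0.135 − 0.0313) = 4.5171 / 0.1037 = 43.5592

$43.56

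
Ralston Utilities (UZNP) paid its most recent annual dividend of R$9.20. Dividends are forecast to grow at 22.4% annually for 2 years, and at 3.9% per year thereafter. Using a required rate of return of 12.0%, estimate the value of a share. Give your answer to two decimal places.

Two-stage DDM. Project D₁…D_2 at 0.224, terminal growth 0.039, discount at r = 0.12.
D_1 = 11.2608
D_2 = 13.7832
Terminal value at t=2: TV = D_3/(r−g) = 14.3208/(0.12−0.039) = 176.7996
P₀ = 11.2608/(1+0.12)^1 + 13.7832/(1+0.12)^2 + 176.7996/(1+0.12)^2 = 161.9857

R$161.99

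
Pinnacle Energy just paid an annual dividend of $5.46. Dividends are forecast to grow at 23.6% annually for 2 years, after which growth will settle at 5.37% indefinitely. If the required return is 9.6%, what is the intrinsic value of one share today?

$186.08

Two-stage DDM. Project D₁…D_2 at 0.236, terminal growth 0.0537, discount at r = 0.096.
D_1 = 6.7486
D_2 = 8.3412
Terminal value at t=2: TV = D_3/(r−g) = 8.7891/(0.096−0.0537) = 207.7812
P₀ = 6.7486/(1+0.096)^1 + 8.3412/(1+0.096)^2 + 207.7812/(1+0.096)^2 = 186.0771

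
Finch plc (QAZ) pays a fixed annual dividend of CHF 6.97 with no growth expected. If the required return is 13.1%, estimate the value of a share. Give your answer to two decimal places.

CHF 53.21

Zero-growth DDM (perpetuity): P₀ = D/r = 6.97 / 0.131 = 53.2061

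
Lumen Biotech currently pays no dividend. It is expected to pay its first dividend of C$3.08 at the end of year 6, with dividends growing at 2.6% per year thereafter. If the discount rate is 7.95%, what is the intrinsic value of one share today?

C$39.27

Deferred-dividend DDM. At t=5 the remaining stream is a growing perpetuity with first payment D_6 = 3.08.
V_5 = D_6/(r−g) = 3.08/(0.0795−0.026) = 57.5701
P₀ = V_5/(1+r)^5 = 57.5701/(1+0.0795)^5 = 39.2721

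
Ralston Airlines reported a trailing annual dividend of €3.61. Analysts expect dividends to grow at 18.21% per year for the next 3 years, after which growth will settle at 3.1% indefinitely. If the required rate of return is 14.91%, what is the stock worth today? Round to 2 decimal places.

Two-stage DDM. Project D₁…D_3 at 0.1821, terminal growth 0.031, discount at r = 0.1491.
D_1 = 4.2674
D_2 = 5.0445
D_3 = 5.9631
Terminal value at t=3: TV = D_4/(r−g) = 6.1479/(0.1491−0.031) = 52.0569
P₀ = 4.2674/(1+0.1491)^1 + 5.0445/(1+0.1491)^2 + 5.9631/(1+0.1491)^3 + 52.0569/(1+0.1491)^3 = 45.7728

€45.77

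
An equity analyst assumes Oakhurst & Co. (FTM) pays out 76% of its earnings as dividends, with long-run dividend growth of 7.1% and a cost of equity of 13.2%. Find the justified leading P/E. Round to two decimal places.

12.46

Justified leading P/E = b/(r−g) = 0.76/(0.132−0.071) = 12.4590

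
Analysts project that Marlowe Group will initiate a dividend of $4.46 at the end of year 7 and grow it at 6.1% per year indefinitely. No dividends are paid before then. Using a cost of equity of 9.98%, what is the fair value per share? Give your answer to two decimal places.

$64.96

Deferred-dividend DDM. At t=6 the remaining stream is a growing perpetuity with first payment D_7 = 4.46.
V_6 = D_7/(r−g) = 4.46/(0.0998−0.061) = 114.9485
P₀ = V_6/(1+r)^6 = 114.9485/(1+0.0998)^6 = 64.9562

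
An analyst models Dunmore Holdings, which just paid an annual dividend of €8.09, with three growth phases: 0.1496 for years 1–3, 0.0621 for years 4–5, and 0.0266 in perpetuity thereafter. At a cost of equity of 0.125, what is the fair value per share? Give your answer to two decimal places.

€121.46

Three-stage DDM. Project D₁…D_5; terminal Gordon value at t=5 with g = 0.0266; discount at r = 0.125.
D_1 = 9.3003
D_2 = 10.6916
D_3 = 12.2910
D_4 = 13.0543
D_5 = 13.8650
TV_5 = 14.2338/(0.125−0.0266) = 144.6524
P₀ = Σ Dₜ/(1+r)ᵗ + TV_5/(1+r)^5 = 121.4626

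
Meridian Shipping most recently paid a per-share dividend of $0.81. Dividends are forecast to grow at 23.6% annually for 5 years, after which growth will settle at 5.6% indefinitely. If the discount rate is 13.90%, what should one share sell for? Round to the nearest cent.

Two-stage DDM. Project D₁…D_5 at 0.236, terminal growth 0.056, discount at r = 0.139.
D_1 = 1.0012
D_2 = 1.2374
D_3 = 1.5295
D_4 = 1.8904
D_5 = 2.3366
Terminal value at t=5: TV = D_6/(r−g) = 2.4674/(0.139−0.056) = 29.7278
P₀ = 1.0012/(1+0.139)^1 + 1.2374/(1+0.139)^2 + 1.5295/(1+0.139)^3 + 1.8904/(1+0.139)^4 + 2.3366/(1+0.139)^5 + 29.7278/(1+0.139)^5 = 20.7176

$20.72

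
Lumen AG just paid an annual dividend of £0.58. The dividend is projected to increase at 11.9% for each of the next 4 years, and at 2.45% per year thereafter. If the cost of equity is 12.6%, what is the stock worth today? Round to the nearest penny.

Two-stage DDM. Project D₁…D_4 at 0.119, terminal growth 0.0245, discount at r = 0.126.
D_1 = 0.6490
D_2 = 0.7263
D_3 = 0.8127
D_4 = 0.9094
Terminal value at t=4: TV = D_5/(r−g) = 0.9317/(0.126−0.0245) = 9.1790
P₀ = 0.6490/(1+0.126)^1 + 0.7263/(1+0.126)^2 + 0.8127/(1+0.126)^3 + 0.9094/(1+0.126)^4 + 9.1790/(1+0.126)^4 = 7.9942

£7.99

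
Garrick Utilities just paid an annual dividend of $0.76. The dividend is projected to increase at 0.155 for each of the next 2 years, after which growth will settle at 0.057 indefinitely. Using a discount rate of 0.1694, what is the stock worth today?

$8.46

Two-stage DDM. Project D₁…D_2 at 0.155, terminal growth 0.057, discount at r = 0.1694.
D_1 = 0.8778
D_2 = 1.0139
Terminal value at t=2: TV = D_3/(r−g) = 1.0716/(0.1694−0.057) = 9.5342
P₀ = 0.8778/(1+0.1694)^1 + 1.0139/(1+0.1694)^2 + 9.5342/(1+0.1694)^2 = 8.4641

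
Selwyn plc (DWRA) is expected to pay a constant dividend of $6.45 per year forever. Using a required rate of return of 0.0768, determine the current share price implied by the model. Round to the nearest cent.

$83.98

Zero-growth DDM (perpetuity): P₀ = D/r = 6.45 / 0.0768 = 83.9844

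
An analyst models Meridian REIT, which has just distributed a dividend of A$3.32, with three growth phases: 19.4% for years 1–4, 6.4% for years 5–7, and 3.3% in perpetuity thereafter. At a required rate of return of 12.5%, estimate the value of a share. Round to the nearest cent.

A$66.78

Three-stage DDM. Project D₁…D_7; terminal Gordon value at t=7 with g = 0.033; discount at r = 0.125.
D_1 = 3.9641
D_2 = 4.7331
D_3 = 5.6513
D_4 = 6.7477
D_5 = 7.1795
D_6 = 7.6390
D_7 = 8.1279
TV_7 = 8.3962/(0.125−0.033) = 91.2626
P₀ = Σ Dₜ/(1+r)ᵗ + TV_7/(1+r)^7 = 66.7763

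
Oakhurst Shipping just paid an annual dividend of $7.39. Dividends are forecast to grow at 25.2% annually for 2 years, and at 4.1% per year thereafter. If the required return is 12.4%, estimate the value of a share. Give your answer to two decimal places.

Two-stage DDM. Project D₁…D_2 at 0.252, terminal growth 0.041, discount at r = 0.124.
D_1 = 9.2523
D_2 = 11.5839
Terminal value at t=2: TV = D_3/(r−g) = 12.0588/(0.124−0.041) = 145.2867
P₀ = 9.2523/(1+0.124)^1 + 11.5839/(1+0.124)^2 + 145.2867/(1+0.124)^2 = 132.3993

$132.40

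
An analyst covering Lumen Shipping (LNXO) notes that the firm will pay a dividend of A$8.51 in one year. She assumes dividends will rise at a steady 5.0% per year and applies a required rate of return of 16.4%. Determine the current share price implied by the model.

Gordon growth model: P₀ = D₁/(r − g), with D₁ = 8.51 given directly.
P₀ = 8.5100 / (0.164 − 0.05) = 8.5100 / 0.114 = 74.6491

A$74.65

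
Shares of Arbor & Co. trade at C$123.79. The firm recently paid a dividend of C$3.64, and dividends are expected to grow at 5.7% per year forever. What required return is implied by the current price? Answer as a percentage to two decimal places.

8.81%

Rearranging the constant-growth DDM: r = D₁/P₀ + g.
D₁ = 3.64 × (1 + 0.057) = 3.8475.
r = 3.8475 / 123.79 + 0.057 = 0.03108 + 0.057 = 0.08808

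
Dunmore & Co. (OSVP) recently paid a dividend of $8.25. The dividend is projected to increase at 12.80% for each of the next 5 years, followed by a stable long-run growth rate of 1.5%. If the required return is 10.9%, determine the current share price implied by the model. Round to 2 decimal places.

$140.40

Two-stage DDM. Project D₁…D_5 at 0.128, terminal growth 0.015, discount at r = 0.109.
D_1 = 9.3060
D_2 = 10.4972
D_3 = 11.8408
D_4 = 13.3564
D_5 = 15.0661
Terminal value at t=5: TV = D_6/(r−g) = 15.2920/(0.109−0.015) = 162.6813
P₀ = 9.3060/(1+0.109)^1 + 10.4972/(1+0.109)^2 + 11.8408/(1+0.109)^3 + 13.3564/(1+0.109)^4 + 15.0661/(1+0.109)^5 + 162.6813/(1+0.109)^5 = 140.3987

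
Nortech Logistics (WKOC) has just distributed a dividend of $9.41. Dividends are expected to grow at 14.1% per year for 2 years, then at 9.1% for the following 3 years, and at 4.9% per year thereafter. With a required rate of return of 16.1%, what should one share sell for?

$113.08

Three-stage DDM. Project D₁…D_5; terminal Gordon value at t=5 with g = 0.049; discount at r = 0.161.
D_1 = 10.7368
D_2 = 12.2507
D_3 = 13.3655
D_4 = 14.5818
D_5 = 15.9087
TV_5 = 16.6882/(0.161−0.049) = 149.0022
P₀ = Σ Dₜ/(1+r)ᵗ + TV_5/(1+r)^5 = 113.0814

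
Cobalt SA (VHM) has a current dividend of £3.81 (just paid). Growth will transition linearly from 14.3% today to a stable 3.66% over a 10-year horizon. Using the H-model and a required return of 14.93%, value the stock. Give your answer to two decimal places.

H-model: P₀ = D₀[(1+g_L) + H(g_S−g_L)]/(r−g_L), with H = 10/2 = 5.
P₀ = 3.81 × [(1+0.0366) + 5×(0.143−0.0366)] / (0.1493−0.0366)
   = 3.81 × 1.5686 / 0.1127 = 53.0290

£53.03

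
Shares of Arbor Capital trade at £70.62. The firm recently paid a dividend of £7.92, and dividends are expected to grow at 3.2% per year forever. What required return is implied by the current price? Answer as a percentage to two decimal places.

14.77%

Rearranging the constant-growth DDM: r = D₁/P₀ + g.
D₁ = 7.92 × (1 + 0.032) = 8.1734.
r = 8.1734 / 70.62 + 0.032 = 0.11574 + 0.032 = 0.14774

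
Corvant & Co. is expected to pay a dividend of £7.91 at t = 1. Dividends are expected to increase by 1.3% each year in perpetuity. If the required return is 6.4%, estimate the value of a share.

£155.10

Gordon growth model: P₀ = D₁/(r − g), with D₁ = 7.91 given directly.
P₀ = 7.9100 / (0.064 − 0.013) = 7.9100 / 0.051 = 155.0980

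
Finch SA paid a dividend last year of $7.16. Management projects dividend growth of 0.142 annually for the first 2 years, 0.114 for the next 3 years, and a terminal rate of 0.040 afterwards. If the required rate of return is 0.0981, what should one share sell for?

$183.83

Three-stage DDM. Project D₁…D_5; terminal Gordon value at t=5 with g = 0.04; discount at r = 0.0981.
D_1 = 8.1767
D_2 = 9.3378
D_3 = 10.4023
D_4 = 11.5882
D_5 = 12.9092
TV_5 = 13.4256/(0.0981−0.04) = 231.0777
P₀ = Σ Dₜ/(1+r)ᵗ + TV_5/(1+r)^5 = 183.8279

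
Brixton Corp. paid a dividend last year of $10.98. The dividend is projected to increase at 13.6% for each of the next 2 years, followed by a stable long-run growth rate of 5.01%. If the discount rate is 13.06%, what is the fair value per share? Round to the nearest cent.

$166.72

Two-stage DDM. Project D₁…D_2 at 0.136, terminal growth 0.0501, discount at r = 0.1306.
D_1 = 12.4733
D_2 = 14.1696
Terminal value at t=2: TV = D_3/(r−g) = 14.8795/(0.1306−0.0501) = 184.8391
P₀ = 12.4733/(1+0.1306)^1 + 14.1696/(1+0.1306)^2 + 184.8391/(1+0.1306)^2 = 166.7201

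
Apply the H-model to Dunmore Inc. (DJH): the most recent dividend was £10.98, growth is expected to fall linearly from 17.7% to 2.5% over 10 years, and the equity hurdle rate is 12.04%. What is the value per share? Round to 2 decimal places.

£205.44

H-model: P₀ = D₀[(1+g_L) + H(g_S−g_L)]/(r−g_L), with H = 10/2 = 5.
P₀ = 10.98 × [(1+0.025) + 5×(0.177−0.025)] / (0.1204−0.025)
   = 10.98 × 1.7850 / 0.0954 = 205.4434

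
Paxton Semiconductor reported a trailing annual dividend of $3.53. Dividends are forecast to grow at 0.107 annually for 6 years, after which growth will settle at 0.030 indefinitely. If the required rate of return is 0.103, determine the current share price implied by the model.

$72.35

Two-stage DDM. Project D₁…D_6 at 0.107, terminal growth 0.03, discount at r = 0.103.
D_1 = 3.9077
D_2 = 4.3258
D_3 = 4.7887
D_4 = 5.3011
D_5 = 5.8683
D_6 = 6.4962
Terminal value at t=6: TV = D_7/(r−g) = 6.6911/(0.103−0.03) = 91.6589
P₀ = 3.9077/(1+0.103)^1 + 4.3258/(1+0.103)^2 + 4.7887/(1+0.103)^3 + 5.3011/(1+0.103)^4 + 5.8683/(1+0.103)^5 + 6.4962/(1+0.103)^6 + 91.6589/(1+0.103)^6 = 72.3509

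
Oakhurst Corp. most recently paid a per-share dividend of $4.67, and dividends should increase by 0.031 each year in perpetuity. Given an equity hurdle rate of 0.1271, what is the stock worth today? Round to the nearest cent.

Gordon growth model: P₀ = D₁/(r − g). D₁ = 4.67 × (1 + 0.031) = 4.8148.
P₀ = 4.8148 / (0.1271 − 0.031) = 4.8148 / 0.0961 = 50.1017

$50.10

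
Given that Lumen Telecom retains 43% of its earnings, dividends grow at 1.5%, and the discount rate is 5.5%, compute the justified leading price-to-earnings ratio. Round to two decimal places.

14.25

Payout ratio b = 1 − 0.43 = 0.57.
Justified leading P/E = b/(r−g) = 0.57/(0.055−0.015) = 14.2500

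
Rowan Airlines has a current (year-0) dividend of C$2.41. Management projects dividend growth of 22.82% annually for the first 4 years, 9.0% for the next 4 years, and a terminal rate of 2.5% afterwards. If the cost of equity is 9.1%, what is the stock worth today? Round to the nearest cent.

Three-stage DDM. Project D₁…D_8; terminal Gordon value at t=8 with g = 0.025; discount at r = 0.091.
D_1 = 2.9600
D_2 = 3.6354
D_3 = 4.4650
D_4 = 5.4839
D_5 = 5.9775
D_6 = 6.5155
D_7 = 7.1019
D_8 = 7.7410
TV_8 = 7.9346/(0.091−0.025) = 120.2207
P₀ = Σ Dₜ/(1+r)ᵗ + TV_8/(1+r)^8 = 88.4177

C$88.42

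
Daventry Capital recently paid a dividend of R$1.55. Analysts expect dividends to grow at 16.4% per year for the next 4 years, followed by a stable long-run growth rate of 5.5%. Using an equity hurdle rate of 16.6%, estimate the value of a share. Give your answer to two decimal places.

Two-stage DDM. Project D₁…D_4 at 0.164, terminal growth 0.055, discount at r = 0.166.
D_1 = 1.8042
D_2 = 2.1001
D_3 = 2.4445
D_4 = 2.8454
Terminal value at t=4: TV = D_5/(r−g) = 3.0019/(0.166−0.055) = 27.0441
P₀ = 1.8042/(1+0.166)^1 + 2.1001/(1+0.166)^2 + 2.4445/(1+0.166)^3 + 2.8454/(1+0.166)^4 + 27.0441/(1+0.166)^4 = 20.8046

R$20.80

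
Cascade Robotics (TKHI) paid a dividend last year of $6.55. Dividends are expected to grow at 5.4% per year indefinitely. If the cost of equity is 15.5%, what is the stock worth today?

$68.35

Gordon growth model: P₀ = D₁/(r − g). D₁ = 6.55 × (1 + 0.054) = 6.9037.
P₀ = 6.9037 / (0.155 − 0.054) = 6.9037 / 0.101 = 68.3535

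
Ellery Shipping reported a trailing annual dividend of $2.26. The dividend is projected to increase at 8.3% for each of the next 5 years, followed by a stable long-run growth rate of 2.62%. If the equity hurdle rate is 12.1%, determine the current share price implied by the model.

Two-stage DDM. Project D₁…D_5 at 0.083, terminal growth 0.0262, discount at r = 0.121.
D_1 = 2.4476
D_2 = 2.6507
D_3 = 2.8707
D_4 = 3.1090
D_5 = 3.3671
Terminal value at t=5: TV = D_6/(r−g) = 3.4553/(0.121−0.0262) = 36.4481
P₀ = 2.4476/(1+0.121)^1 + 2.6507/(1+0.121)^2 + 2.8707/(1+0.121)^3 + 3.1090/(1+0.121)^4 + 3.3671/(1+0.121)^5 + 36.4481/(1+0.121)^5 = 30.7910

$30.79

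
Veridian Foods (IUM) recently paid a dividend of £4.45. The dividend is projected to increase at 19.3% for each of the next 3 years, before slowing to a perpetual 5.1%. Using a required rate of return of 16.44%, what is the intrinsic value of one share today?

Two-stage DDM. Project D₁…D_3 at 0.193, terminal growth 0.051, discount at r = 0.1644.
D_1 = 5.3089
D_2 = 6.3335
D_3 = 7.5558
Terminal value at t=3: TV = D_4/(r−g) = 7.9412/(0.1644−0.051) = 70.0279
P₀ = 5.3089/(1+0.1644)^1 + 6.3335/(1+0.1644)^2 + 7.5558/(1+0.1644)^3 + 70.0279/(1+0.1644)^3 = 58.3738

£58.37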